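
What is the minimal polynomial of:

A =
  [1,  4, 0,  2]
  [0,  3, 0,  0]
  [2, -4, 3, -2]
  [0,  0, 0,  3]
x^2 - 4*x + 3

The characteristic polynomial is χ_A(x) = (x - 3)^3*(x - 1), so the eigenvalues are known. The minimal polynomial is
  m_A(x) = Π_λ (x − λ)^{k_λ}
where k_λ is the size of the *largest* Jordan block for λ (equivalently, the smallest k with (A − λI)^k v = 0 for every generalised eigenvector v of λ).

  λ = 1: largest Jordan block has size 1, contributing (x − 1)
  λ = 3: largest Jordan block has size 1, contributing (x − 3)

So m_A(x) = (x - 3)*(x - 1) = x^2 - 4*x + 3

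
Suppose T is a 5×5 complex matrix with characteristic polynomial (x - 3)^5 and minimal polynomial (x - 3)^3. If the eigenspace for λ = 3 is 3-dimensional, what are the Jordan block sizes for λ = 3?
Block sizes for λ = 3: [3, 1, 1]

Step 1 — from the characteristic polynomial, algebraic multiplicity of λ = 3 is 5. From dim ker(T − (3)·I) = 3, there are exactly 3 Jordan blocks for λ = 3.
Step 2 — from the minimal polynomial, the factor (x − 3)^3 tells us the largest block for λ = 3 has size 3.
Step 3 — with total size 5, 3 blocks, and largest block 3, the block sizes (in nonincreasing order) are [3, 1, 1].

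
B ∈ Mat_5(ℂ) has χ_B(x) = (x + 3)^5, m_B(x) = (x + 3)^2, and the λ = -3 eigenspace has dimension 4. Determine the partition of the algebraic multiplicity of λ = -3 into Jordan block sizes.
Block sizes for λ = -3: [2, 1, 1, 1]

Step 1 — from the characteristic polynomial, algebraic multiplicity of λ = -3 is 5. From dim ker(B − (-3)·I) = 4, there are exactly 4 Jordan blocks for λ = -3.
Step 2 — from the minimal polynomial, the factor (x + 3)^2 tells us the largest block for λ = -3 has size 2.
Step 3 — with total size 5, 4 blocks, and largest block 2, the block sizes (in nonincreasing order) are [2, 1, 1, 1].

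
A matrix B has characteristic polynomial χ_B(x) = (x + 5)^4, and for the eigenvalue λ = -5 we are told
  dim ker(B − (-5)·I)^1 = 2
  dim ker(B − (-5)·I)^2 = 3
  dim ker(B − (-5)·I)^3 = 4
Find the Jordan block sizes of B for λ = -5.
Block sizes for λ = -5: [3, 1]

From the dimensions of kernels of powers, the number of Jordan blocks of size at least j is d_j − d_{j−1} where d_j = dim ker(N^j) (with d_0 = 0). Computing the differences gives [2, 1, 1].
The number of blocks of size exactly k is (#blocks of size ≥ k) − (#blocks of size ≥ k + 1), so the partition is: 1 block(s) of size 1, 1 block(s) of size 3.
In nonincreasing order the block sizes are [3, 1].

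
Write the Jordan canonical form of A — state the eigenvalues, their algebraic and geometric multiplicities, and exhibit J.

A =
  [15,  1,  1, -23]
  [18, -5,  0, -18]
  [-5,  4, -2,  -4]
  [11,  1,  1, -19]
J_3(-5) ⊕ J_1(4)

The characteristic polynomial is
  det(x·I − A) = x^4 + 11*x^3 + 15*x^2 - 175*x - 500 = (x - 4)*(x + 5)^3

Eigenvalues and multiplicities (the geometric multiplicity of λ is n − rank(A − λI), which equals the number of Jordan blocks for λ):
  λ = -5: algebraic multiplicity = 3, geometric multiplicity = 1
  λ = 4: algebraic multiplicity = 1, geometric multiplicity = 1

Determining the block sizes for each eigenvalue:
  λ = -5: one block (gm = 1), so the single block has size am = 3 → block sizes [3]
  λ = 4: one block (gm = 1), so the single block has size am = 1 → block sizes [1]

Assembling the blocks gives a Jordan form
J =
  [-5,  1,  0, 0]
  [ 0, -5,  1, 0]
  [ 0,  0, -5, 0]
  [ 0,  0,  0, 4]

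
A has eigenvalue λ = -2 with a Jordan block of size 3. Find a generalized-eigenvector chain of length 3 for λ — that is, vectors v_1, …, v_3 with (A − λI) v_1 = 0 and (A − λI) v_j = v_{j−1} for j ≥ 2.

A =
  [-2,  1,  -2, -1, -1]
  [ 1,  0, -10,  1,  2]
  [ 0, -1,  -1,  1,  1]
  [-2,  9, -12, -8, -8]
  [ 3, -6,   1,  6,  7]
A Jordan chain for λ = -2 of length 3:
v_1 = (1, 0, 0, 1, -1)ᵀ
v_2 = (0, -3, -1, 0, -2)ᵀ
v_3 = (3, 2, 1, 0, 0)ᵀ

Let N = A − (-2)·I. We want v_3 with N^3 v_3 = 0 but N^2 v_3 ≠ 0; then v_{j-1} := N · v_j for j = 3, …, 2.

Pick v_3 = (3, 2, 1, 0, 0)ᵀ.
Then v_2 = N · v_3 = (0, -3, -1, 0, -2)ᵀ.
Then v_1 = N · v_2 = (1, 0, 0, 1, -1)ᵀ.

Sanity check: (A − (-2)·I) v_1 = (0, 0, 0, 0, 0)ᵀ = 0. ✓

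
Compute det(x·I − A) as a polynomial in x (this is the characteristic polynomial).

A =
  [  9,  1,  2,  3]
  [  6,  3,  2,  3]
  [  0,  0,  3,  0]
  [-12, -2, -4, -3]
x^4 - 12*x^3 + 54*x^2 - 108*x + 81

Expanding det(x·I − A) (e.g. by cofactor expansion or by noting that A is similar to its Jordan form J, which has the same characteristic polynomial as A) gives
  χ_A(x) = x^4 - 12*x^3 + 54*x^2 - 108*x + 81
which factors as (x - 3)^4. The eigenvalues (with algebraic multiplicities) are λ = 3 with multiplicity 4.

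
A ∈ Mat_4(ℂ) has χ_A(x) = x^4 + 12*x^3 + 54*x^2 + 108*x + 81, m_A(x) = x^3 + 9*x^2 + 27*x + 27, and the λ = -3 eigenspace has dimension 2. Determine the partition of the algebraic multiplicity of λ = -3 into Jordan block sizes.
Block sizes for λ = -3: [3, 1]

Step 1 — from the characteristic polynomial, algebraic multiplicity of λ = -3 is 4. From dim ker(A − (-3)·I) = 2, there are exactly 2 Jordan blocks for λ = -3.
Step 2 — from the minimal polynomial, the factor (x + 3)^3 tells us the largest block for λ = -3 has size 3.
Step 3 — with total size 4, 2 blocks, and largest block 3, the block sizes (in nonincreasing order) are [3, 1].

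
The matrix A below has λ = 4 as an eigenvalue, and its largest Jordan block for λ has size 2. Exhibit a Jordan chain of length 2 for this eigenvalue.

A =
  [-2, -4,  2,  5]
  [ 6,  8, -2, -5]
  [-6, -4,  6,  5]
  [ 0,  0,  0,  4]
A Jordan chain for λ = 4 of length 2:
v_1 = (-6, 6, -6, 0)ᵀ
v_2 = (1, 0, 0, 0)ᵀ

Let N = A − (4)·I. We want v_2 with N^2 v_2 = 0 but N^1 v_2 ≠ 0; then v_{j-1} := N · v_j for j = 2, …, 2.

Pick v_2 = (1, 0, 0, 0)ᵀ.
Then v_1 = N · v_2 = (-6, 6, -6, 0)ᵀ.

Sanity check: (A − (4)·I) v_1 = (0, 0, 0, 0)ᵀ = 0. ✓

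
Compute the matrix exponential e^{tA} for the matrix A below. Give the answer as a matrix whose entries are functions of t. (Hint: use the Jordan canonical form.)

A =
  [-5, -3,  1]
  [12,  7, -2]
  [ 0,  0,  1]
e^{tA} =
  [-6*t*exp(t) + exp(t), -3*t*exp(t), t*exp(t)]
  [12*t*exp(t), 6*t*exp(t) + exp(t), -2*t*exp(t)]
  [0, 0, exp(t)]

Strategy: write A = P · J · P⁻¹ where J is a Jordan canonical form, so e^{tA} = P · e^{tJ} · P⁻¹, and e^{tJ} can be computed block-by-block.

A has Jordan form
J =
  [1, 1, 0]
  [0, 1, 0]
  [0, 0, 1]
(up to reordering of blocks).

Per-block formulas:
  For a 1×1 block at λ = 1: exp(t · [1]) = [e^(1t)].
  For a 2×2 Jordan block J_2(1): exp(t · J_2(1)) = e^(1t)·(I + t·N), where N is the 2×2 nilpotent shift.

After assembling e^{tJ} and conjugating by P, we get:

e^{tA} =
  [-6*t*exp(t) + exp(t), -3*t*exp(t), t*exp(t)]
  [12*t*exp(t), 6*t*exp(t) + exp(t), -2*t*exp(t)]
  [0, 0, exp(t)]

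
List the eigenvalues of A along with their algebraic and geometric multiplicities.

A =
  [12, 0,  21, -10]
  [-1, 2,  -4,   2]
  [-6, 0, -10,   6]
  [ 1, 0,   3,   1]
λ = -1: alg = 1, geom = 1; λ = 2: alg = 3, geom = 1

Step 1 — factor the characteristic polynomial to read off the algebraic multiplicities:
  χ_A(x) = (x - 2)^3*(x + 1)

Step 2 — compute geometric multiplicities via the rank-nullity identity g(λ) = n − rank(A − λI):
  rank(A − (-1)·I) = 3, so dim ker(A − (-1)·I) = n − 3 = 1
  rank(A − (2)·I) = 3, so dim ker(A − (2)·I) = n − 3 = 1

Summary:
  λ = -1: algebraic multiplicity = 1, geometric multiplicity = 1
  λ = 2: algebraic multiplicity = 3, geometric multiplicity = 1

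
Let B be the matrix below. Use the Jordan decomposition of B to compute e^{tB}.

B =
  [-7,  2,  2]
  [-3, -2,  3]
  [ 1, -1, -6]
e^{tB} =
  [-2*t*exp(-5*t) + exp(-5*t), 2*t*exp(-5*t), 2*t*exp(-5*t)]
  [-3*t*exp(-5*t), 3*t*exp(-5*t) + exp(-5*t), 3*t*exp(-5*t)]
  [t*exp(-5*t), -t*exp(-5*t), -t*exp(-5*t) + exp(-5*t)]

Strategy: write B = P · J · P⁻¹ where J is a Jordan canonical form, so e^{tB} = P · e^{tJ} · P⁻¹, and e^{tJ} can be computed block-by-block.

B has Jordan form
J =
  [-5,  1,  0]
  [ 0, -5,  0]
  [ 0,  0, -5]
(up to reordering of blocks).

Per-block formulas:
  For a 2×2 Jordan block J_2(-5): exp(t · J_2(-5)) = e^(-5t)·(I + t·N), where N is the 2×2 nilpotent shift.
  For a 1×1 block at λ = -5: exp(t · [-5]) = [e^(-5t)].

After assembling e^{tJ} and conjugating by P, we get:

e^{tB} =
  [-2*t*exp(-5*t) + exp(-5*t), 2*t*exp(-5*t), 2*t*exp(-5*t)]
  [-3*t*exp(-5*t), 3*t*exp(-5*t) + exp(-5*t), 3*t*exp(-5*t)]
  [t*exp(-5*t), -t*exp(-5*t), -t*exp(-5*t) + exp(-5*t)]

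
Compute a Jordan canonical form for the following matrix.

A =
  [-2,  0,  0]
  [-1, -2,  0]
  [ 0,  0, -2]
J_2(-2) ⊕ J_1(-2)

The characteristic polynomial is
  det(x·I − A) = x^3 + 6*x^2 + 12*x + 8 = (x + 2)^3

Eigenvalues and multiplicities (the geometric multiplicity of λ is n − rank(A − λI), which equals the number of Jordan blocks for λ):
  λ = -2: algebraic multiplicity = 3, geometric multiplicity = 2

Determining the block sizes for each eigenvalue:
  λ = -2: 2 blocks summing to 3 forces exactly one block of size 2 and the rest size 1 → block sizes [2, 1]

Assembling the blocks gives a Jordan form
J =
  [-2,  1,  0]
  [ 0, -2,  0]
  [ 0,  0, -2]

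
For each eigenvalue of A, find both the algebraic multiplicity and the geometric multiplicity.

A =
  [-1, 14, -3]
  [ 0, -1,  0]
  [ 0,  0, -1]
λ = -1: alg = 3, geom = 2

Step 1 — factor the characteristic polynomial to read off the algebraic multiplicities:
  χ_A(x) = (x + 1)^3

Step 2 — compute geometric multiplicities via the rank-nullity identity g(λ) = n − rank(A − λI):
  rank(A − (-1)·I) = 1, so dim ker(A − (-1)·I) = n − 1 = 2

Summary:
  λ = -1: algebraic multiplicity = 3, geometric multiplicity = 2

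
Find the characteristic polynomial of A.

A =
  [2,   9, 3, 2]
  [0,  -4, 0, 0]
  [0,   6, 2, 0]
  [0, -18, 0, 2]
x^4 - 2*x^3 - 12*x^2 + 40*x - 32

Expanding det(x·I − A) (e.g. by cofactor expansion or by noting that A is similar to its Jordan form J, which has the same characteristic polynomial as A) gives
  χ_A(x) = x^4 - 2*x^3 - 12*x^2 + 40*x - 32
which factors as (x - 2)^3*(x + 4). The eigenvalues (with algebraic multiplicities) are λ = -4 with multiplicity 1, λ = 2 with multiplicity 3.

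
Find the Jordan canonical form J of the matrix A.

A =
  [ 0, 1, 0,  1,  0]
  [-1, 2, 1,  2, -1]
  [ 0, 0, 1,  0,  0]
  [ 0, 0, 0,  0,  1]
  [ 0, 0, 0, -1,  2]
J_3(1) ⊕ J_2(1)

The characteristic polynomial is
  det(x·I − A) = x^5 - 5*x^4 + 10*x^3 - 10*x^2 + 5*x - 1 = (x - 1)^5

Eigenvalues and multiplicities (the geometric multiplicity of λ is n − rank(A − λI), which equals the number of Jordan blocks for λ):
  λ = 1: algebraic multiplicity = 5, geometric multiplicity = 2

Determining the block sizes for each eigenvalue:
  λ = 1: with am = 5 and gm = 2, the partition is not yet determined (e.g. several partitions of 5 into 2 parts exist). Let N = A − (1)·I. Computing rank(N^1) = 3, rank(N^2) = 1, rank(N^3) = 0; the number of blocks of size ≥ j is rank(N^{j−1}) − rank(N^j), giving [2, 2, 1]. So we have 1 block(s) of size 3, 1 block(s) of size 2 → block sizes [3, 2]

Assembling the blocks gives a Jordan form
J =
  [1, 1, 0, 0, 0]
  [0, 1, 1, 0, 0]
  [0, 0, 1, 0, 0]
  [0, 0, 0, 1, 1]
  [0, 0, 0, 0, 1]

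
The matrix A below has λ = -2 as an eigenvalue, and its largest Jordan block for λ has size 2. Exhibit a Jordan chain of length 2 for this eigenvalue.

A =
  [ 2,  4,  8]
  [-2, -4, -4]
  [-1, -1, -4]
A Jordan chain for λ = -2 of length 2:
v_1 = (4, -2, -1)ᵀ
v_2 = (1, 0, 0)ᵀ

Let N = A − (-2)·I. We want v_2 with N^2 v_2 = 0 but N^1 v_2 ≠ 0; then v_{j-1} := N · v_j for j = 2, …, 2.

Pick v_2 = (1, 0, 0)ᵀ.
Then v_1 = N · v_2 = (4, -2, -1)ᵀ.

Sanity check: (A − (-2)·I) v_1 = (0, 0, 0)ᵀ = 0. ✓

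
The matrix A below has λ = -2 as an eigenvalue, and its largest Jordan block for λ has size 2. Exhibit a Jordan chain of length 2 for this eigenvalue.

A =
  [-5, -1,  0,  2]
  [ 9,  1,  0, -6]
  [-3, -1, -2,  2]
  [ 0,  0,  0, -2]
A Jordan chain for λ = -2 of length 2:
v_1 = (-3, 9, -3, 0)ᵀ
v_2 = (1, 0, 0, 0)ᵀ

Let N = A − (-2)·I. We want v_2 with N^2 v_2 = 0 but N^1 v_2 ≠ 0; then v_{j-1} := N · v_j for j = 2, …, 2.

Pick v_2 = (1, 0, 0, 0)ᵀ.
Then v_1 = N · v_2 = (-3, 9, -3, 0)ᵀ.

Sanity check: (A − (-2)·I) v_1 = (0, 0, 0, 0)ᵀ = 0. ✓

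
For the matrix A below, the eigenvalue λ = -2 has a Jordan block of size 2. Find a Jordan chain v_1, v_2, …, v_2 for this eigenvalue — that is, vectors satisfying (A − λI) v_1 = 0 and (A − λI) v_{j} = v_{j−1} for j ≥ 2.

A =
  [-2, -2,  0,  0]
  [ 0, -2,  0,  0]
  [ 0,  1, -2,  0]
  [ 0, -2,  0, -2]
A Jordan chain for λ = -2 of length 2:
v_1 = (-2, 0, 1, -2)ᵀ
v_2 = (0, 1, 0, 0)ᵀ

Let N = A − (-2)·I. We want v_2 with N^2 v_2 = 0 but N^1 v_2 ≠ 0; then v_{j-1} := N · v_j for j = 2, …, 2.

Pick v_2 = (0, 1, 0, 0)ᵀ.
Then v_1 = N · v_2 = (-2, 0, 1, -2)ᵀ.

Sanity check: (A − (-2)·I) v_1 = (0, 0, 0, 0)ᵀ = 0. ✓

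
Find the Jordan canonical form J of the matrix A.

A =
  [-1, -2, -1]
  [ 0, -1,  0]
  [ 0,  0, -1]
J_2(-1) ⊕ J_1(-1)

The characteristic polynomial is
  det(x·I − A) = x^3 + 3*x^2 + 3*x + 1 = (x + 1)^3

Eigenvalues and multiplicities (the geometric multiplicity of λ is n − rank(A − λI), which equals the number of Jordan blocks for λ):
  λ = -1: algebraic multiplicity = 3, geometric multiplicity = 2

Determining the block sizes for each eigenvalue:
  λ = -1: 2 blocks summing to 3 forces exactly one block of size 2 and the rest size 1 → block sizes [2, 1]

Assembling the blocks gives a Jordan form
J =
  [-1,  1,  0]
  [ 0, -1,  0]
  [ 0,  0, -1]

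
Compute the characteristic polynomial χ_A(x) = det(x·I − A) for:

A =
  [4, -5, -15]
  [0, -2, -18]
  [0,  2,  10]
x^3 - 12*x^2 + 48*x - 64

Expanding det(x·I − A) (e.g. by cofactor expansion or by noting that A is similar to its Jordan form J, which has the same characteristic polynomial as A) gives
  χ_A(x) = x^3 - 12*x^2 + 48*x - 64
which factors as (x - 4)^3. The eigenvalues (with algebraic multiplicities) are λ = 4 with multiplicity 3.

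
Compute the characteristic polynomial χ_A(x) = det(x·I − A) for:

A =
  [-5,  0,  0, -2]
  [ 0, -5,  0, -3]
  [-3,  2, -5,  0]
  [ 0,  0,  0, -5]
x^4 + 20*x^3 + 150*x^2 + 500*x + 625

Expanding det(x·I − A) (e.g. by cofactor expansion or by noting that A is similar to its Jordan form J, which has the same characteristic polynomial as A) gives
  χ_A(x) = x^4 + 20*x^3 + 150*x^2 + 500*x + 625
which factors as (x + 5)^4. The eigenvalues (with algebraic multiplicities) are λ = -5 with multiplicity 4.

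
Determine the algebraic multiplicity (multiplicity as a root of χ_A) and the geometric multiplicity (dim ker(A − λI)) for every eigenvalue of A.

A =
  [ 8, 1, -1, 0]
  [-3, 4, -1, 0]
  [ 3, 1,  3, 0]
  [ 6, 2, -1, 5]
λ = 5: alg = 4, geom = 2

Step 1 — factor the characteristic polynomial to read off the algebraic multiplicities:
  χ_A(x) = (x - 5)^4

Step 2 — compute geometric multiplicities via the rank-nullity identity g(λ) = n − rank(A − λI):
  rank(A − (5)·I) = 2, so dim ker(A − (5)·I) = n − 2 = 2

Summary:
  λ = 5: algebraic multiplicity = 4, geometric multiplicity = 2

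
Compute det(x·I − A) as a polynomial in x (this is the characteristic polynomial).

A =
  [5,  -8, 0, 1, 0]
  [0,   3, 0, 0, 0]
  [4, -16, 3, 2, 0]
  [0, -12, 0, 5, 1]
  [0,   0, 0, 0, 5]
x^5 - 21*x^4 + 174*x^3 - 710*x^2 + 1425*x - 1125

Expanding det(x·I − A) (e.g. by cofactor expansion or by noting that A is similar to its Jordan form J, which has the same characteristic polynomial as A) gives
  χ_A(x) = x^5 - 21*x^4 + 174*x^3 - 710*x^2 + 1425*x - 1125
which factors as (x - 5)^3*(x - 3)^2. The eigenvalues (with algebraic multiplicities) are λ = 3 with multiplicity 2, λ = 5 with multiplicity 3.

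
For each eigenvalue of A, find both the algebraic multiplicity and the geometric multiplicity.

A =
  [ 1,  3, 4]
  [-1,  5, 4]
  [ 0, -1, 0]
λ = 2: alg = 3, geom = 1

Step 1 — factor the characteristic polynomial to read off the algebraic multiplicities:
  χ_A(x) = (x - 2)^3

Step 2 — compute geometric multiplicities via the rank-nullity identity g(λ) = n − rank(A − λI):
  rank(A − (2)·I) = 2, so dim ker(A − (2)·I) = n − 2 = 1

Summary:
  λ = 2: algebraic multiplicity = 3, geometric multiplicity = 1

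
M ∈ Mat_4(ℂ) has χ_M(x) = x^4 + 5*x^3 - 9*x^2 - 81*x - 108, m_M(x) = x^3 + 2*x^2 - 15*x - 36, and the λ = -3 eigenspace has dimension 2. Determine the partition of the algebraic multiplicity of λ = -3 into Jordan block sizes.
Block sizes for λ = -3: [2, 1]

Step 1 — from the characteristic polynomial, algebraic multiplicity of λ = -3 is 3. From dim ker(M − (-3)·I) = 2, there are exactly 2 Jordan blocks for λ = -3.
Step 2 — from the minimal polynomial, the factor (x + 3)^2 tells us the largest block for λ = -3 has size 2.
Step 3 — with total size 3, 2 blocks, and largest block 2, the block sizes (in nonincreasing order) are [2, 1].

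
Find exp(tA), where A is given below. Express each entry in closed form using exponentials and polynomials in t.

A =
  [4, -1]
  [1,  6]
e^{tA} =
  [-t*exp(5*t) + exp(5*t), -t*exp(5*t)]
  [t*exp(5*t), t*exp(5*t) + exp(5*t)]

Strategy: write A = P · J · P⁻¹ where J is a Jordan canonical form, so e^{tA} = P · e^{tJ} · P⁻¹, and e^{tJ} can be computed block-by-block.

A has Jordan form
J =
  [5, 1]
  [0, 5]
(up to reordering of blocks).

Per-block formulas:
  For a 2×2 Jordan block J_2(5): exp(t · J_2(5)) = e^(5t)·(I + t·N), where N is the 2×2 nilpotent shift.

After assembling e^{tJ} and conjugating by P, we get:

e^{tA} =
  [-t*exp(5*t) + exp(5*t), -t*exp(5*t)]
  [t*exp(5*t), t*exp(5*t) + exp(5*t)]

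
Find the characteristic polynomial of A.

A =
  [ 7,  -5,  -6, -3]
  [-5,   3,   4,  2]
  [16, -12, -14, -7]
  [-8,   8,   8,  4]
x^4

Expanding det(x·I − A) (e.g. by cofactor expansion or by noting that A is similar to its Jordan form J, which has the same characteristic polynomial as A) gives
  χ_A(x) = x^4
which factors as x^4. The eigenvalues (with algebraic multiplicities) are λ = 0 with multiplicity 4.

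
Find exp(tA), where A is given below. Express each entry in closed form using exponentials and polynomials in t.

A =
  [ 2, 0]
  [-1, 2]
e^{tA} =
  [exp(2*t), 0]
  [-t*exp(2*t), exp(2*t)]

Strategy: write A = P · J · P⁻¹ where J is a Jordan canonical form, so e^{tA} = P · e^{tJ} · P⁻¹, and e^{tJ} can be computed block-by-block.

A has Jordan form
J =
  [2, 1]
  [0, 2]
(up to reordering of blocks).

Per-block formulas:
  For a 2×2 Jordan block J_2(2): exp(t · J_2(2)) = e^(2t)·(I + t·N), where N is the 2×2 nilpotent shift.

After assembling e^{tJ} and conjugating by P, we get:

e^{tA} =
  [exp(2*t), 0]
  [-t*exp(2*t), exp(2*t)]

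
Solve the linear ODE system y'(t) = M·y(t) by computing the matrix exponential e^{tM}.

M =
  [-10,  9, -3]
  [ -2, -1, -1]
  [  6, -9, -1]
e^{tM} =
  [-6*t*exp(-4*t) + exp(-4*t), 9*t*exp(-4*t), -3*t*exp(-4*t)]
  [-2*t*exp(-4*t), 3*t*exp(-4*t) + exp(-4*t), -t*exp(-4*t)]
  [6*t*exp(-4*t), -9*t*exp(-4*t), 3*t*exp(-4*t) + exp(-4*t)]

Strategy: write M = P · J · P⁻¹ where J is a Jordan canonical form, so e^{tM} = P · e^{tJ} · P⁻¹, and e^{tJ} can be computed block-by-block.

M has Jordan form
J =
  [-4,  1,  0]
  [ 0, -4,  0]
  [ 0,  0, -4]
(up to reordering of blocks).

Per-block formulas:
  For a 1×1 block at λ = -4: exp(t · [-4]) = [e^(-4t)].
  For a 2×2 Jordan block J_2(-4): exp(t · J_2(-4)) = e^(-4t)·(I + t·N), where N is the 2×2 nilpotent shift.

After assembling e^{tJ} and conjugating by P, we get:

e^{tM} =
  [-6*t*exp(-4*t) + exp(-4*t), 9*t*exp(-4*t), -3*t*exp(-4*t)]
  [-2*t*exp(-4*t), 3*t*exp(-4*t) + exp(-4*t), -t*exp(-4*t)]
  [6*t*exp(-4*t), -9*t*exp(-4*t), 3*t*exp(-4*t) + exp(-4*t)]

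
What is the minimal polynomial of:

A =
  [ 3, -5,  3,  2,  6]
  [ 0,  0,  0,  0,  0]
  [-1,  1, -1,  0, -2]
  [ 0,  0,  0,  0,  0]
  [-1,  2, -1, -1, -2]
x^2

The characteristic polynomial is χ_A(x) = x^5, so the eigenvalues are known. The minimal polynomial is
  m_A(x) = Π_λ (x − λ)^{k_λ}
where k_λ is the size of the *largest* Jordan block for λ (equivalently, the smallest k with (A − λI)^k v = 0 for every generalised eigenvector v of λ).

  λ = 0: largest Jordan block has size 2, contributing (x − 0)^2

So m_A(x) = x^2 = x^2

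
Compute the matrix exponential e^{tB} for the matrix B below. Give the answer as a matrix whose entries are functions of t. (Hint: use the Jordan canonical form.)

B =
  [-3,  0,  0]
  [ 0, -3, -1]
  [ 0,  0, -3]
e^{tB} =
  [exp(-3*t), 0, 0]
  [0, exp(-3*t), -t*exp(-3*t)]
  [0, 0, exp(-3*t)]

Strategy: write B = P · J · P⁻¹ where J is a Jordan canonical form, so e^{tB} = P · e^{tJ} · P⁻¹, and e^{tJ} can be computed block-by-block.

B has Jordan form
J =
  [-3,  1,  0]
  [ 0, -3,  0]
  [ 0,  0, -3]
(up to reordering of blocks).

Per-block formulas:
  For a 1×1 block at λ = -3: exp(t · [-3]) = [e^(-3t)].
  For a 2×2 Jordan block J_2(-3): exp(t · J_2(-3)) = e^(-3t)·(I + t·N), where N is the 2×2 nilpotent shift.

After assembling e^{tJ} and conjugating by P, we get:

e^{tB} =
  [exp(-3*t), 0, 0]
  [0, exp(-3*t), -t*exp(-3*t)]
  [0, 0, exp(-3*t)]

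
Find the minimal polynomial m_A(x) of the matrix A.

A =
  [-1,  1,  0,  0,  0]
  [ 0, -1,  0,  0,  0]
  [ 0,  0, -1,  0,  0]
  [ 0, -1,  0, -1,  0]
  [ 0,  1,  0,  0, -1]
x^2 + 2*x + 1

The characteristic polynomial is χ_A(x) = (x + 1)^5, so the eigenvalues are known. The minimal polynomial is
  m_A(x) = Π_λ (x − λ)^{k_λ}
where k_λ is the size of the *largest* Jordan block for λ (equivalently, the smallest k with (A − λI)^k v = 0 for every generalised eigenvector v of λ).

  λ = -1: largest Jordan block has size 2, contributing (x + 1)^2

So m_A(x) = (x + 1)^2 = x^2 + 2*x + 1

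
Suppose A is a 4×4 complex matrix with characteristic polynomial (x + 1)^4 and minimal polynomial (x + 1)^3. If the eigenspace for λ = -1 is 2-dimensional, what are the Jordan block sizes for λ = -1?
Block sizes for λ = -1: [3, 1]

Step 1 — from the characteristic polynomial, algebraic multiplicity of λ = -1 is 4. From dim ker(A − (-1)·I) = 2, there are exactly 2 Jordan blocks for λ = -1.
Step 2 — from the minimal polynomial, the factor (x + 1)^3 tells us the largest block for λ = -1 has size 3.
Step 3 — with total size 4, 2 blocks, and largest block 3, the block sizes (in nonincreasing order) are [3, 1].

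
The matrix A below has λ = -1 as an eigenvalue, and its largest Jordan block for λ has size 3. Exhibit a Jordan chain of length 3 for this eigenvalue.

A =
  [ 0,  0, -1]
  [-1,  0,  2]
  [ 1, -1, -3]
A Jordan chain for λ = -1 of length 3:
v_1 = (1, -1, 1)ᵀ
v_2 = (0, 1, -1)ᵀ
v_3 = (0, 1, 0)ᵀ

Let N = A − (-1)·I. We want v_3 with N^3 v_3 = 0 but N^2 v_3 ≠ 0; then v_{j-1} := N · v_j for j = 3, …, 2.

Pick v_3 = (0, 1, 0)ᵀ.
Then v_2 = N · v_3 = (0, 1, -1)ᵀ.
Then v_1 = N · v_2 = (1, -1, 1)ᵀ.

Sanity check: (A − (-1)·I) v_1 = (0, 0, 0)ᵀ = 0. ✓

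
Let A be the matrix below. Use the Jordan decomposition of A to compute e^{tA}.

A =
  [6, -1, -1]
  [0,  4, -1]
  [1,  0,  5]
e^{tA} =
  [t*exp(5*t) + exp(5*t), -t*exp(5*t), -t*exp(5*t)]
  [-t^2*exp(5*t)/2, t^2*exp(5*t)/2 - t*exp(5*t) + exp(5*t), t^2*exp(5*t)/2 - t*exp(5*t)]
  [t^2*exp(5*t)/2 + t*exp(5*t), -t^2*exp(5*t)/2, -t^2*exp(5*t)/2 + exp(5*t)]

Strategy: write A = P · J · P⁻¹ where J is a Jordan canonical form, so e^{tA} = P · e^{tJ} · P⁻¹, and e^{tJ} can be computed block-by-block.

A has Jordan form
J =
  [5, 1, 0]
  [0, 5, 1]
  [0, 0, 5]
(up to reordering of blocks).

Per-block formulas:
  For a 3×3 Jordan block J_3(5): exp(t · J_3(5)) = e^(5t)·(I + t·N + (t^2/2)·N^2), where N is the 3×3 nilpotent shift.

After assembling e^{tJ} and conjugating by P, we get:

e^{tA} =
  [t*exp(5*t) + exp(5*t), -t*exp(5*t), -t*exp(5*t)]
  [-t^2*exp(5*t)/2, t^2*exp(5*t)/2 - t*exp(5*t) + exp(5*t), t^2*exp(5*t)/2 - t*exp(5*t)]
  [t^2*exp(5*t)/2 + t*exp(5*t), -t^2*exp(5*t)/2, -t^2*exp(5*t)/2 + exp(5*t)]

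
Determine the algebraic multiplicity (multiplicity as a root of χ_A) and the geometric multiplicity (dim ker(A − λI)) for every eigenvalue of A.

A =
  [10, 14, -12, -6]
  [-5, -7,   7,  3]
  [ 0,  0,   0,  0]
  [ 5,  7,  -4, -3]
λ = 0: alg = 4, geom = 2

Step 1 — factor the characteristic polynomial to read off the algebraic multiplicities:
  χ_A(x) = x^4

Step 2 — compute geometric multiplicities via the rank-nullity identity g(λ) = n − rank(A − λI):
  rank(A − (0)·I) = 2, so dim ker(A − (0)·I) = n − 2 = 2

Summary:
  λ = 0: algebraic multiplicity = 4, geometric multiplicity = 2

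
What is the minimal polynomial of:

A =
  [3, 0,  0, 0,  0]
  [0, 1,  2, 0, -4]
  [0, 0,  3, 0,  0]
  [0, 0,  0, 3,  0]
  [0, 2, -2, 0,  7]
x^2 - 8*x + 15

The characteristic polynomial is χ_A(x) = (x - 5)*(x - 3)^4, so the eigenvalues are known. The minimal polynomial is
  m_A(x) = Π_λ (x − λ)^{k_λ}
where k_λ is the size of the *largest* Jordan block for λ (equivalently, the smallest k with (A − λI)^k v = 0 for every generalised eigenvector v of λ).

  λ = 3: largest Jordan block has size 1, contributing (x − 3)
  λ = 5: largest Jordan block has size 1, contributing (x − 5)

So m_A(x) = (x - 5)*(x - 3) = x^2 - 8*x + 15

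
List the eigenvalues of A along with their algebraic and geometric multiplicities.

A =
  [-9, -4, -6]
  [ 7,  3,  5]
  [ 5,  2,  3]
λ = -1: alg = 3, geom = 1

Step 1 — factor the characteristic polynomial to read off the algebraic multiplicities:
  χ_A(x) = (x + 1)^3

Step 2 — compute geometric multiplicities via the rank-nullity identity g(λ) = n − rank(A − λI):
  rank(A − (-1)·I) = 2, so dim ker(A − (-1)·I) = n − 2 = 1

Summary:
  λ = -1: algebraic multiplicity = 3, geometric multiplicity = 1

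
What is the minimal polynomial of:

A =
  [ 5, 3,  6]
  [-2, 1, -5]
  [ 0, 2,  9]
x^3 - 15*x^2 + 75*x - 125

The characteristic polynomial is χ_A(x) = (x - 5)^3, so the eigenvalues are known. The minimal polynomial is
  m_A(x) = Π_λ (x − λ)^{k_λ}
where k_λ is the size of the *largest* Jordan block for λ (equivalently, the smallest k with (A − λI)^k v = 0 for every generalised eigenvector v of λ).

  λ = 5: largest Jordan block has size 3, contributing (x − 5)^3

So m_A(x) = (x - 5)^3 = x^3 - 15*x^2 + 75*x - 125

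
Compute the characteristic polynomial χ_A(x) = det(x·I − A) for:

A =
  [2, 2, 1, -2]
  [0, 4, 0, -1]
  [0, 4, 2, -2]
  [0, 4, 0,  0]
x^4 - 8*x^3 + 24*x^2 - 32*x + 16

Expanding det(x·I − A) (e.g. by cofactor expansion or by noting that A is similar to its Jordan form J, which has the same characteristic polynomial as A) gives
  χ_A(x) = x^4 - 8*x^3 + 24*x^2 - 32*x + 16
which factors as (x - 2)^4. The eigenvalues (with algebraic multiplicities) are λ = 2 with multiplicity 4.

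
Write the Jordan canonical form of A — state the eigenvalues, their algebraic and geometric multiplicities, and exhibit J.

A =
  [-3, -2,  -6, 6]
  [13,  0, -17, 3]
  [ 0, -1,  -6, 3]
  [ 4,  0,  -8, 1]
J_3(-3) ⊕ J_1(1)

The characteristic polynomial is
  det(x·I − A) = x^4 + 8*x^3 + 18*x^2 - 27 = (x - 1)*(x + 3)^3

Eigenvalues and multiplicities (the geometric multiplicity of λ is n − rank(A − λI), which equals the number of Jordan blocks for λ):
  λ = -3: algebraic multiplicity = 3, geometric multiplicity = 1
  λ = 1: algebraic multiplicity = 1, geometric multiplicity = 1

Determining the block sizes for each eigenvalue:
  λ = -3: one block (gm = 1), so the single block has size am = 3 → block sizes [3]
  λ = 1: one block (gm = 1), so the single block has size am = 1 → block sizes [1]

Assembling the blocks gives a Jordan form
J =
  [-3,  1,  0, 0]
  [ 0, -3,  1, 0]
  [ 0,  0, -3, 0]
  [ 0,  0,  0, 1]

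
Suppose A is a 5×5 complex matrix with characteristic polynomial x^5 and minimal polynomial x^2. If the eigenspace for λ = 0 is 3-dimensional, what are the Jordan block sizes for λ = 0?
Block sizes for λ = 0: [2, 2, 1]

Step 1 — from the characteristic polynomial, algebraic multiplicity of λ = 0 is 5. From dim ker(A − (0)·I) = 3, there are exactly 3 Jordan blocks for λ = 0.
Step 2 — from the minimal polynomial, the factor (x − 0)^2 tells us the largest block for λ = 0 has size 2.
Step 3 — with total size 5, 3 blocks, and largest block 2, the block sizes (in nonincreasing order) are [2, 2, 1].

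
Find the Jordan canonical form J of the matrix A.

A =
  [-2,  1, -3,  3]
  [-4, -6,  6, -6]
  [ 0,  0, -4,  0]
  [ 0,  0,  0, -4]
J_2(-4) ⊕ J_1(-4) ⊕ J_1(-4)

The characteristic polynomial is
  det(x·I − A) = x^4 + 16*x^3 + 96*x^2 + 256*x + 256 = (x + 4)^4

Eigenvalues and multiplicities (the geometric multiplicity of λ is n − rank(A − λI), which equals the number of Jordan blocks for λ):
  λ = -4: algebraic multiplicity = 4, geometric multiplicity = 3

Determining the block sizes for each eigenvalue:
  λ = -4: 3 blocks summing to 4 forces exactly one block of size 2 and the rest size 1 → block sizes [2, 1, 1]

Assembling the blocks gives a Jordan form
J =
  [-4,  1,  0,  0]
  [ 0, -4,  0,  0]
  [ 0,  0, -4,  0]
  [ 0,  0,  0, -4]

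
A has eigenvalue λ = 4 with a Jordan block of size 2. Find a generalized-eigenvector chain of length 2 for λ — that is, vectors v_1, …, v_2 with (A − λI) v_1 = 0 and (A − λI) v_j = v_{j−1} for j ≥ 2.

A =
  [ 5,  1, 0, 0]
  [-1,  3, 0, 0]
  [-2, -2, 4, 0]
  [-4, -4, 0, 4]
A Jordan chain for λ = 4 of length 2:
v_1 = (1, -1, -2, -4)ᵀ
v_2 = (1, 0, 0, 0)ᵀ

Let N = A − (4)·I. We want v_2 with N^2 v_2 = 0 but N^1 v_2 ≠ 0; then v_{j-1} := N · v_j for j = 2, …, 2.

Pick v_2 = (1, 0, 0, 0)ᵀ.
Then v_1 = N · v_2 = (1, -1, -2, -4)ᵀ.

Sanity check: (A − (4)·I) v_1 = (0, 0, 0, 0)ᵀ = 0. ✓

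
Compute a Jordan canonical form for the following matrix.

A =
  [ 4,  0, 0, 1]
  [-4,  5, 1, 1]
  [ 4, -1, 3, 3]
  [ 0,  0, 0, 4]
J_2(4) ⊕ J_2(4)

The characteristic polynomial is
  det(x·I − A) = x^4 - 16*x^3 + 96*x^2 - 256*x + 256 = (x - 4)^4

Eigenvalues and multiplicities (the geometric multiplicity of λ is n − rank(A − λI), which equals the number of Jordan blocks for λ):
  λ = 4: algebraic multiplicity = 4, geometric multiplicity = 2

Determining the block sizes for each eigenvalue:
  λ = 4: with am = 4 and gm = 2, the partition is not yet determined (e.g. several partitions of 4 into 2 parts exist). Let N = A − (4)·I. Computing rank(N^1) = 2, rank(N^2) = 0; the number of blocks of size ≥ j is rank(N^{j−1}) − rank(N^j), giving [2, 2]. So we have 2 block(s) of size 2 → block sizes [2, 2]

Assembling the blocks gives a Jordan form
J =
  [4, 1, 0, 0]
  [0, 4, 0, 0]
  [0, 0, 4, 1]
  [0, 0, 0, 4]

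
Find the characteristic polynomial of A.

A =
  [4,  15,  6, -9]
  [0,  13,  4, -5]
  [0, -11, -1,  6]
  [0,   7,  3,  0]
x^4 - 16*x^3 + 96*x^2 - 256*x + 256

Expanding det(x·I − A) (e.g. by cofactor expansion or by noting that A is similar to its Jordan form J, which has the same characteristic polynomial as A) gives
  χ_A(x) = x^4 - 16*x^3 + 96*x^2 - 256*x + 256
which factors as (x - 4)^4. The eigenvalues (with algebraic multiplicities) are λ = 4 with multiplicity 4.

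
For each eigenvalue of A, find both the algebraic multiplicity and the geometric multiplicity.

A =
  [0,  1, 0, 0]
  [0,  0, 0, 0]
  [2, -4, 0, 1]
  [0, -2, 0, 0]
λ = 0: alg = 4, geom = 2

Step 1 — factor the characteristic polynomial to read off the algebraic multiplicities:
  χ_A(x) = x^4

Step 2 — compute geometric multiplicities via the rank-nullity identity g(λ) = n − rank(A − λI):
  rank(A − (0)·I) = 2, so dim ker(A − (0)·I) = n − 2 = 2

Summary:
  λ = 0: algebraic multiplicity = 4, geometric multiplicity = 2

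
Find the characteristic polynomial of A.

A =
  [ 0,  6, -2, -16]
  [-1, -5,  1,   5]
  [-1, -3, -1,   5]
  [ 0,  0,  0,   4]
x^4 + 2*x^3 - 12*x^2 - 40*x - 32

Expanding det(x·I − A) (e.g. by cofactor expansion or by noting that A is similar to its Jordan form J, which has the same characteristic polynomial as A) gives
  χ_A(x) = x^4 + 2*x^3 - 12*x^2 - 40*x - 32
which factors as (x - 4)*(x + 2)^3. The eigenvalues (with algebraic multiplicities) are λ = -2 with multiplicity 3, λ = 4 with multiplicity 1.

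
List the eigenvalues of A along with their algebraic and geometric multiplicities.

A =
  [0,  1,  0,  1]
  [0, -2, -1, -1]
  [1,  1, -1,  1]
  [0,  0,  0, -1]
λ = -1: alg = 4, geom = 2

Step 1 — factor the characteristic polynomial to read off the algebraic multiplicities:
  χ_A(x) = (x + 1)^4

Step 2 — compute geometric multiplicities via the rank-nullity identity g(λ) = n − rank(A − λI):
  rank(A − (-1)·I) = 2, so dim ker(A − (-1)·I) = n − 2 = 2

Summary:
  λ = -1: algebraic multiplicity = 4, geometric multiplicity = 2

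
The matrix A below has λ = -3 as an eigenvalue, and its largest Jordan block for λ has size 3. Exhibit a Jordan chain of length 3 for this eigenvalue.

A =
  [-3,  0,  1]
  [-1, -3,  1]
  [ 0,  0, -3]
A Jordan chain for λ = -3 of length 3:
v_1 = (0, -1, 0)ᵀ
v_2 = (1, 1, 0)ᵀ
v_3 = (0, 0, 1)ᵀ

Let N = A − (-3)·I. We want v_3 with N^3 v_3 = 0 but N^2 v_3 ≠ 0; then v_{j-1} := N · v_j for j = 3, …, 2.

Pick v_3 = (0, 0, 1)ᵀ.
Then v_2 = N · v_3 = (1, 1, 0)ᵀ.
Then v_1 = N · v_2 = (0, -1, 0)ᵀ.

Sanity check: (A − (-3)·I) v_1 = (0, 0, 0)ᵀ = 0. ✓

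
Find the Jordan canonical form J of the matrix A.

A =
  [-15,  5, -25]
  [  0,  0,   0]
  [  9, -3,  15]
J_2(0) ⊕ J_1(0)

The characteristic polynomial is
  det(x·I − A) = x^3

Eigenvalues and multiplicities (the geometric multiplicity of λ is n − rank(A − λI), which equals the number of Jordan blocks for λ):
  λ = 0: algebraic multiplicity = 3, geometric multiplicity = 2

Determining the block sizes for each eigenvalue:
  λ = 0: 2 blocks summing to 3 forces exactly one block of size 2 and the rest size 1 → block sizes [2, 1]

Assembling the blocks gives a Jordan form
J =
  [0, 1, 0]
  [0, 0, 0]
  [0, 0, 0]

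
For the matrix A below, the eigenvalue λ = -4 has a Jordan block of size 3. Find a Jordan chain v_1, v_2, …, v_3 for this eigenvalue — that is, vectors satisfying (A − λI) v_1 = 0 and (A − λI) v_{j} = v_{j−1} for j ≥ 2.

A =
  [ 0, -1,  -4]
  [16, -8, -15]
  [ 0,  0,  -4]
A Jordan chain for λ = -4 of length 3:
v_1 = (-1, -4, 0)ᵀ
v_2 = (-4, -15, 0)ᵀ
v_3 = (0, 0, 1)ᵀ

Let N = A − (-4)·I. We want v_3 with N^3 v_3 = 0 but N^2 v_3 ≠ 0; then v_{j-1} := N · v_j for j = 3, …, 2.

Pick v_3 = (0, 0, 1)ᵀ.
Then v_2 = N · v_3 = (-4, -15, 0)ᵀ.
Then v_1 = N · v_2 = (-1, -4, 0)ᵀ.

Sanity check: (A − (-4)·I) v_1 = (0, 0, 0)ᵀ = 0. ✓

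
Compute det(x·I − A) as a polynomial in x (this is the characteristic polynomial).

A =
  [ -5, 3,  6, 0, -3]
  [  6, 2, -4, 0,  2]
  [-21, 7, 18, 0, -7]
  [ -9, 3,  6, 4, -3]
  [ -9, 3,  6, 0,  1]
x^5 - 20*x^4 + 160*x^3 - 640*x^2 + 1280*x - 1024

Expanding det(x·I − A) (e.g. by cofactor expansion or by noting that A is similar to its Jordan form J, which has the same characteristic polynomial as A) gives
  χ_A(x) = x^5 - 20*x^4 + 160*x^3 - 640*x^2 + 1280*x - 1024
which factors as (x - 4)^5. The eigenvalues (with algebraic multiplicities) are λ = 4 with multiplicity 5.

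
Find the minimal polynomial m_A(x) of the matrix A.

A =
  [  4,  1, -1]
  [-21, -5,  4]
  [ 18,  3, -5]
x^3 + 6*x^2 + 12*x + 8

The characteristic polynomial is χ_A(x) = (x + 2)^3, so the eigenvalues are known. The minimal polynomial is
  m_A(x) = Π_λ (x − λ)^{k_λ}
where k_λ is the size of the *largest* Jordan block for λ (equivalently, the smallest k with (A − λI)^k v = 0 for every generalised eigenvector v of λ).

  λ = -2: largest Jordan block has size 3, contributing (x + 2)^3

So m_A(x) = (x + 2)^3 = x^3 + 6*x^2 + 12*x + 8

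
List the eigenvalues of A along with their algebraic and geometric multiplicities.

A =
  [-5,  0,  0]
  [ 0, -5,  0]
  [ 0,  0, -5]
λ = -5: alg = 3, geom = 3

Step 1 — factor the characteristic polynomial to read off the algebraic multiplicities:
  χ_A(x) = (x + 5)^3

Step 2 — compute geometric multiplicities via the rank-nullity identity g(λ) = n − rank(A − λI):
  rank(A − (-5)·I) = 0, so dim ker(A − (-5)·I) = n − 0 = 3

Summary:
  λ = -5: algebraic multiplicity = 3, geometric multiplicity = 3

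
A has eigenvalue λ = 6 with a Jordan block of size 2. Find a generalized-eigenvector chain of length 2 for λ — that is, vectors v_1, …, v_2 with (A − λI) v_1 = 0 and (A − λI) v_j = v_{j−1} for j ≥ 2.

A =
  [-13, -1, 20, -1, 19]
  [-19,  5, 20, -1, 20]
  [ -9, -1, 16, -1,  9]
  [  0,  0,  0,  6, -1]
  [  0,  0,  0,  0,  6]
A Jordan chain for λ = 6 of length 2:
v_1 = (-1, -1, -1, 0, 0)ᵀ
v_2 = (0, 1, 0, 0, 0)ᵀ

Let N = A − (6)·I. We want v_2 with N^2 v_2 = 0 but N^1 v_2 ≠ 0; then v_{j-1} := N · v_j for j = 2, …, 2.

Pick v_2 = (0, 1, 0, 0, 0)ᵀ.
Then v_1 = N · v_2 = (-1, -1, -1, 0, 0)ᵀ.

Sanity check: (A − (6)·I) v_1 = (0, 0, 0, 0, 0)ᵀ = 0. ✓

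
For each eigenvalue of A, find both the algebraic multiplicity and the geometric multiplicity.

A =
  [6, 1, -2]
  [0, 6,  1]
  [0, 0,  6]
λ = 6: alg = 3, geom = 1

Step 1 — factor the characteristic polynomial to read off the algebraic multiplicities:
  χ_A(x) = (x - 6)^3

Step 2 — compute geometric multiplicities via the rank-nullity identity g(λ) = n − rank(A − λI):
  rank(A − (6)·I) = 2, so dim ker(A − (6)·I) = n − 2 = 1

Summary:
  λ = 6: algebraic multiplicity = 3, geometric multiplicity = 1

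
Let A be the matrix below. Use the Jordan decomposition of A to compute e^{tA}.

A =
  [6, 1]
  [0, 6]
e^{tA} =
  [exp(6*t), t*exp(6*t)]
  [0, exp(6*t)]

Strategy: write A = P · J · P⁻¹ where J is a Jordan canonical form, so e^{tA} = P · e^{tJ} · P⁻¹, and e^{tJ} can be computed block-by-block.

A has Jordan form
J =
  [6, 1]
  [0, 6]
(up to reordering of blocks).

Per-block formulas:
  For a 2×2 Jordan block J_2(6): exp(t · J_2(6)) = e^(6t)·(I + t·N), where N is the 2×2 nilpotent shift.

After assembling e^{tJ} and conjugating by P, we get:

e^{tA} =
  [exp(6*t), t*exp(6*t)]
  [0, exp(6*t)]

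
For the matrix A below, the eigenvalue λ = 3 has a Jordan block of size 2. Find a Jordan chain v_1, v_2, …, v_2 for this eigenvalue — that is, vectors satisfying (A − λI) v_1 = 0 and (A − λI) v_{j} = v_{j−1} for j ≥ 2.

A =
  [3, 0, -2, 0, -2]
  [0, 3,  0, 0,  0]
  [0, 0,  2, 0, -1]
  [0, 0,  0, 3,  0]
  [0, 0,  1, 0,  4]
A Jordan chain for λ = 3 of length 2:
v_1 = (-2, 0, -1, 0, 1)ᵀ
v_2 = (0, 0, 1, 0, 0)ᵀ

Let N = A − (3)·I. We want v_2 with N^2 v_2 = 0 but N^1 v_2 ≠ 0; then v_{j-1} := N · v_j for j = 2, …, 2.

Pick v_2 = (0, 0, 1, 0, 0)ᵀ.
Then v_1 = N · v_2 = (-2, 0, -1, 0, 1)ᵀ.

Sanity check: (A − (3)·I) v_1 = (0, 0, 0, 0, 0)ᵀ = 0. ✓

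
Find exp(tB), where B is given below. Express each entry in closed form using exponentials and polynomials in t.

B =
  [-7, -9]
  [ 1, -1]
e^{tB} =
  [-3*t*exp(-4*t) + exp(-4*t), -9*t*exp(-4*t)]
  [t*exp(-4*t), 3*t*exp(-4*t) + exp(-4*t)]

Strategy: write B = P · J · P⁻¹ where J is a Jordan canonical form, so e^{tB} = P · e^{tJ} · P⁻¹, and e^{tJ} can be computed block-by-block.

B has Jordan form
J =
  [-4,  1]
  [ 0, -4]
(up to reordering of blocks).

Per-block formulas:
  For a 2×2 Jordan block J_2(-4): exp(t · J_2(-4)) = e^(-4t)·(I + t·N), where N is the 2×2 nilpotent shift.

After assembling e^{tJ} and conjugating by P, we get:

e^{tB} =
  [-3*t*exp(-4*t) + exp(-4*t), -9*t*exp(-4*t)]
  [t*exp(-4*t), 3*t*exp(-4*t) + exp(-4*t)]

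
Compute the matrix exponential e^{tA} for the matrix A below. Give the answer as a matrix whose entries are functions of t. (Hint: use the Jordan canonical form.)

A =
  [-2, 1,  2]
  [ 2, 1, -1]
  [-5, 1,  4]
e^{tA} =
  [t^2*exp(t)/2 - 3*t*exp(t) + exp(t), -t^2*exp(t)/2 + t*exp(t), -t^2*exp(t)/2 + 2*t*exp(t)]
  [-t^2*exp(t)/2 + 2*t*exp(t), t^2*exp(t)/2 + exp(t), t^2*exp(t)/2 - t*exp(t)]
  [t^2*exp(t) - 5*t*exp(t), -t^2*exp(t) + t*exp(t), -t^2*exp(t) + 3*t*exp(t) + exp(t)]

Strategy: write A = P · J · P⁻¹ where J is a Jordan canonical form, so e^{tA} = P · e^{tJ} · P⁻¹, and e^{tJ} can be computed block-by-block.

A has Jordan form
J =
  [1, 1, 0]
  [0, 1, 1]
  [0, 0, 1]
(up to reordering of blocks).

Per-block formulas:
  For a 3×3 Jordan block J_3(1): exp(t · J_3(1)) = e^(1t)·(I + t·N + (t^2/2)·N^2), where N is the 3×3 nilpotent shift.

After assembling e^{tJ} and conjugating by P, we get:

e^{tA} =
  [t^2*exp(t)/2 - 3*t*exp(t) + exp(t), -t^2*exp(t)/2 + t*exp(t), -t^2*exp(t)/2 + 2*t*exp(t)]
  [-t^2*exp(t)/2 + 2*t*exp(t), t^2*exp(t)/2 + exp(t), t^2*exp(t)/2 - t*exp(t)]
  [t^2*exp(t) - 5*t*exp(t), -t^2*exp(t) + t*exp(t), -t^2*exp(t) + 3*t*exp(t) + exp(t)]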